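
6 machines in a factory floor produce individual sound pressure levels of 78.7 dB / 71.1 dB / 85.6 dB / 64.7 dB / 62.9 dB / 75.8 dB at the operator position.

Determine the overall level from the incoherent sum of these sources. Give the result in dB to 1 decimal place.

Sum in the linear (power) domain: Σ 10^(Lᵢ/10) = 10^(78.7/10) + 10^(71.1/10) + 10^(85.6/10) + 10^(64.7/10) + 10^(62.9/10) + 10^(75.8/10) = 4.93e+08.
L_total = 10·log₁₀(4.93e+08) = 86.9 dB.

86.9 dB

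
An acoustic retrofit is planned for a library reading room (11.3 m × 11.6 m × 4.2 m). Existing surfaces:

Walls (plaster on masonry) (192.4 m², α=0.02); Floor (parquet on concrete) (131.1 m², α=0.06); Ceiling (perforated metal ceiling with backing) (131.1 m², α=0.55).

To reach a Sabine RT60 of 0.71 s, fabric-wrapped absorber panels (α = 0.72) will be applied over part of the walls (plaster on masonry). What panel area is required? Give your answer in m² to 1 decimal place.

Total absorption A₁ = 192.4×0.02 + 131.1×0.06 + 131.1×0.55
  = 3.848 + 7.866 + 72.105 = 83.819 m² sabins.
V = 550.536 m³. Target absorption A₂ = 0.161 × 550.536 / 0.71 = 124.840 sabins.
ΔA needed = 124.840 − 83.819 = 41.021 sabins.
Each m² of panel replacing the walls (plaster on masonry) adds (0.72 − 0.02) = 0.70 sabins.
Area = ΔA/Δα = 41.021/0.70 = 58.6 m².

58.6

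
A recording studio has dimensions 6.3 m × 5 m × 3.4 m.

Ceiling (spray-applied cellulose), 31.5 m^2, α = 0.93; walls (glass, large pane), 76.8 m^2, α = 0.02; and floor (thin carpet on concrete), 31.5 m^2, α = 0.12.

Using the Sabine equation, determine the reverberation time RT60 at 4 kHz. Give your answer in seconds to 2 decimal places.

0.50 s

Summing Sᵢαᵢ: 29.295 + 1.536 + 3.780 → A = 34.611 sabins.
Volume V = 6.3 × 5 × 3.4 = 107.1 m³.
RT60 = 0.161 · V / A = 0.161 × 107.1 / 34.611 = 0.50 s.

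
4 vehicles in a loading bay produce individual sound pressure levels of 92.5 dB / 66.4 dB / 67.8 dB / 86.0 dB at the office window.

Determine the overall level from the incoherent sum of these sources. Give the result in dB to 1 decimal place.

93.4 dB

Σ 10^(Lᵢ/10) = 2.187e+09.
Combined level = 10 log₁₀(2.187e+09) = 93.4 dB.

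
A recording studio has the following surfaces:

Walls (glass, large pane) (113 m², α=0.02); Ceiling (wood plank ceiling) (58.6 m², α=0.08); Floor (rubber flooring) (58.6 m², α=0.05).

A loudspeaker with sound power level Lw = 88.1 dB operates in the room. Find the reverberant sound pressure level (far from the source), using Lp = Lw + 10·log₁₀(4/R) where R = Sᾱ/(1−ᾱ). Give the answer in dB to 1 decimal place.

84.0 dB

Σ(Sᵢαᵢ) = 113×0.02 + 58.6×0.08 + 58.6×0.05 = 9.878; total area S = 230.2 m².
ᾱ = 9.878/230.2 = 0.0429; R = Sᾱ/(1−ᾱ) = 9.878/(1−0.0429) = 10.321 m².
Lp = Lw + 10 log₁₀(4/R) = 88.1 -4.12 = 84.0 dB.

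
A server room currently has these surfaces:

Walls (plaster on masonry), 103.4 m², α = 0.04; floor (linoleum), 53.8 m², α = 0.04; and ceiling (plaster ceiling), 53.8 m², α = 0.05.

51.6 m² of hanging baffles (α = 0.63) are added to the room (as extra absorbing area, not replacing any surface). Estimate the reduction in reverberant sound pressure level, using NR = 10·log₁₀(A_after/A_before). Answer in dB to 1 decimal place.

A_before = Σ Sᵢαᵢ = 103.4×0.04 + 53.8×0.04 + 53.8×0.05 = 8.978 sabins.
Treatment contributes 51.6·0.63 = 32.508 sabins.
New total A_after = 41.486 sabins.
NR = 10·log₁₀(41.486/8.978) = 6.6 dB.

6.6 dB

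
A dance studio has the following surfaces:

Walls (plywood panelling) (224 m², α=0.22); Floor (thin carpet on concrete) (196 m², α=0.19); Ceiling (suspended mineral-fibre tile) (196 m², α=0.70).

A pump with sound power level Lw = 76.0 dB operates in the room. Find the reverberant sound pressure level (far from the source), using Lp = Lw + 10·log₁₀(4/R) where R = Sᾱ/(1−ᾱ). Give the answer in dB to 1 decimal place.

56.6 dB

Σ(Sᵢαᵢ) = 224·0.22 + 196·0.19 + 196·0.70 = 223.720; total area S = 616.0 m².
ᾱ = 0.3632, so room constant R = A/(1−ᾱ) = 351.319 m².
Lp = 76.0 + 10·log₁₀(4/351.319) = 76.0 + (-19.44) = 56.6 dB.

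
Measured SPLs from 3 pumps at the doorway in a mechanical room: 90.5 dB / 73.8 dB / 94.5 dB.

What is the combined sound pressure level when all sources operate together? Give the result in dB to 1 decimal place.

Converting to relative power and adding: 10^(90.5/10) + 10^(73.8/10) + 10^(94.5/10) = 3.964e+09.
Combined level = 10 log₁₀(3.964e+09) = 96.0 dB.

96.0 dB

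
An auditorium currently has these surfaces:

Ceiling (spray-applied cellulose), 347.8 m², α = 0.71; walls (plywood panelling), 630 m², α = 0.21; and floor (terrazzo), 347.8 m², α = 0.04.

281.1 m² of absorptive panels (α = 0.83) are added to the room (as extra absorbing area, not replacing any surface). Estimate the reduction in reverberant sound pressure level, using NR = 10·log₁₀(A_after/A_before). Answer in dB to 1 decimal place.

2.0 dB

Summing Sᵢαᵢ: 246.938 + 132.300 + 13.912 → A_before = 393.150 sabins.
Treatment contributes 281.1·0.83 = 233.313 sabins.
A_after = 393.150 + 233.313 = 626.463 sabins.
NR = 10·log₁₀(626.463/393.150) = 2.0 dB.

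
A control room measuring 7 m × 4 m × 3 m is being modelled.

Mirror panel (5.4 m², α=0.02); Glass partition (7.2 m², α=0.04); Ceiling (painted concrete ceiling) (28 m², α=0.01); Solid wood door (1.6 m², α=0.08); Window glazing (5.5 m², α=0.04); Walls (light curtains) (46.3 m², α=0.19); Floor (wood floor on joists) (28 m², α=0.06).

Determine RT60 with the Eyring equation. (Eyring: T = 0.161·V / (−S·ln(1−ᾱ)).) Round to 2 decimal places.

1.12 seconds

S = Σ Sᵢ = 122.0 m².
Absorption A = 5.4×0.02 + 7.2×0.04 + 28×0.01 + 1.6×0.08 + 5.5×0.04 + 46.3×0.19 + 28×0.06 = 11.501 sabins.
Mean coefficient ᾱ = A/S = 0.0943.
Eyring denominator: −S ln(1−ᾱ) = 12.084.
V = 7 × 4 × 3 = 84 m³.
T = 0.161·V/[−S·ln(1−ᾱ)] = 0.161·84/12.084 = 1.12 s.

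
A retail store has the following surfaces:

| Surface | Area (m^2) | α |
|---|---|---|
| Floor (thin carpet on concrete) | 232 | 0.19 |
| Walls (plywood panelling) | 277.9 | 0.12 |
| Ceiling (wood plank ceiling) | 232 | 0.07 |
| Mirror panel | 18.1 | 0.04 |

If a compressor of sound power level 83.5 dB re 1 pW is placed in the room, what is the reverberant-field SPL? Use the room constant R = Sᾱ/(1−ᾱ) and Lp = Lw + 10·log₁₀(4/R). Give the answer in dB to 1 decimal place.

69.2 dB

Σ(Sᵢαᵢ) = 232·0.19 + 277.9·0.12 + 232·0.07 + 18.1·0.04 = 94.392; total area S = 760.0 m^2.
ᾱ = 0.1242, so room constant R = A/(1−ᾱ) = 107.778 m^2.
Lp = Lw + 10 log₁₀(4/R) = 83.5 -14.30 = 69.2 dB.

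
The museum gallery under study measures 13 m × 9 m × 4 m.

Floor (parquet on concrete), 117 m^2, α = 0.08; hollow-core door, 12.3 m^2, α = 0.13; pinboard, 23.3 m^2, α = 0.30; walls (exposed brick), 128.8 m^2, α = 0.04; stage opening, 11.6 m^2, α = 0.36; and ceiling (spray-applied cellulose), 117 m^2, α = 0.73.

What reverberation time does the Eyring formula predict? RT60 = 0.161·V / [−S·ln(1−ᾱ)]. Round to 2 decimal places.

0.57 seconds

S = Σ Sᵢ = 410.0 m^2.
Σ(Sᵢαᵢ) = 117×0.08 + 12.3×0.13 + 23.3×0.30 + 128.8×0.04 + 11.6×0.36 + 117×0.73 = 112.687.
Mean coefficient ᾱ = A/S = 0.2748.
−S·ln(1−ᾱ) = −410.0 × ln(1 − 0.2748) = 131.736.
V = 13 × 9 × 4 = 468 m³.
T = 0.161·V/[−S·ln(1−ᾱ)] = 0.161·468/131.736 = 0.57 s.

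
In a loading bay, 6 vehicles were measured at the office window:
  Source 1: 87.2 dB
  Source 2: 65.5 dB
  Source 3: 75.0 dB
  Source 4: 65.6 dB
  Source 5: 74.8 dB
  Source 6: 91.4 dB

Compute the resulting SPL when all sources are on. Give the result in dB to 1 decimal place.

Σ 10^(Lᵢ/10) = 1.974e+09.
L_total = 10·log₁₀(1.974e+09) = 93.0 dB.

93.0 dB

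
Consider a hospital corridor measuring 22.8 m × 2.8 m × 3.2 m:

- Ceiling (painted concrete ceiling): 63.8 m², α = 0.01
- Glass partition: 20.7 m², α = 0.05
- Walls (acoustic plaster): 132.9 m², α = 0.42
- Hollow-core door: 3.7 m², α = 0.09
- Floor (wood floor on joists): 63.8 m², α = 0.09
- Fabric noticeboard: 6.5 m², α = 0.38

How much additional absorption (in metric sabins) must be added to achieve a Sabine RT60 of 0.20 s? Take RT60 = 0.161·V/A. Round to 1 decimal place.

98.4 sabins

A₁ = Σ Sᵢαᵢ = 63.8·0.01 + 20.7·0.05 + 132.9·0.42 + 3.7·0.09 + 63.8·0.09 + 6.5·0.38 = 66.036 sabins.
V = 204.288 m³. Required absorption A₂ = 0.161 × 204.288 / 0.20 = 164.452 sabins.
Additional absorption ΔA = 164.452 − 66.036 = 98.4 sabins.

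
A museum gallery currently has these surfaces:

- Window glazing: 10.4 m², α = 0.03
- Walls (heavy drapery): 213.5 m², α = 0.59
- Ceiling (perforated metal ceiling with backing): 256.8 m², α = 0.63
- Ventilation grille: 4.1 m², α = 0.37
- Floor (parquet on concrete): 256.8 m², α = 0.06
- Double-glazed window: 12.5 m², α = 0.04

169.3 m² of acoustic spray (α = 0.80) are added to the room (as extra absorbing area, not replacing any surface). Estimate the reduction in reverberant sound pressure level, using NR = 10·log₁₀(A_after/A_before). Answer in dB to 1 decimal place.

1.6 dB

A_before = Σ Sᵢαᵢ = 10.4·0.03 + 213.5·0.59 + 256.8·0.63 + 4.1·0.37 + 256.8·0.06 + 12.5·0.04 = 305.486 sabins.
Treatment contributes 169.3·0.80 = 135.440 sabins.
A_after = 305.486 + 135.440 = 440.926 sabins.
Reduction = 10 log₁₀(A_after/A_before) = 10 log₁₀(1.4434) = 1.6 dB.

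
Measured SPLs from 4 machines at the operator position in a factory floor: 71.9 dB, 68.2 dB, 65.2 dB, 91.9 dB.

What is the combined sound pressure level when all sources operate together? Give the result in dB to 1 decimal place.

Converting to relative power and adding: 10^(71.9/10) + 10^(68.2/10) + 10^(65.2/10) + 10^(91.9/10) = 1.574e+09.
L_total = 10·log₁₀(1.574e+09) = 92.0 dB.

92.0 dB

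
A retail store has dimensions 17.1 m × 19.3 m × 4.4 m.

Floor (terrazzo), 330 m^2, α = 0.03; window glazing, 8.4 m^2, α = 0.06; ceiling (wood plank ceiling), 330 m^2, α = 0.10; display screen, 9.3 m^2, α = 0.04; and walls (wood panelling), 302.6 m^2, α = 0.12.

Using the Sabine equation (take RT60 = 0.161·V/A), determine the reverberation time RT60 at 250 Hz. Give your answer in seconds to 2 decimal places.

2.92 s

A = Σ Sᵢαᵢ = 330·0.03 + 8.4·0.06 + 330·0.10 + 9.3·0.04 + 302.6·0.12 = 80.088 sabins.
V = 17.1·19.3·4.4 = 1452.132 m³.
T = 0.161 V/A = 0.161·1452.132/80.088 = 2.92 s.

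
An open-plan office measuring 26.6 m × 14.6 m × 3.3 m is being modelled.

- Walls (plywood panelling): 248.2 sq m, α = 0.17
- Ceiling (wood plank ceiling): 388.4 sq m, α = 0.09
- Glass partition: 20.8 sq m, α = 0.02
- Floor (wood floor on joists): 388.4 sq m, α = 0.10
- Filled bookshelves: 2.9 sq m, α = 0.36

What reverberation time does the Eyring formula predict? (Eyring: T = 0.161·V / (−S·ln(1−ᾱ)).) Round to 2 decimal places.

1.66 s

S = Σ Sᵢ = 1048.7 sq m.
Σ(Sᵢαᵢ) = 248.2×0.17 + 388.4×0.09 + 20.8×0.02 + 388.4×0.10 + 2.9×0.36 = 117.450.
Mean coefficient ᾱ = A/S = 0.1120.
−S·ln(1−ᾱ) = −1048.7 × ln(1 − 0.1120) = 124.568.
V = 26.6 × 14.6 × 3.3 = 1281.588 m³.
RT60 = 0.161 × 1281.588 / 124.568 = 1.66 s.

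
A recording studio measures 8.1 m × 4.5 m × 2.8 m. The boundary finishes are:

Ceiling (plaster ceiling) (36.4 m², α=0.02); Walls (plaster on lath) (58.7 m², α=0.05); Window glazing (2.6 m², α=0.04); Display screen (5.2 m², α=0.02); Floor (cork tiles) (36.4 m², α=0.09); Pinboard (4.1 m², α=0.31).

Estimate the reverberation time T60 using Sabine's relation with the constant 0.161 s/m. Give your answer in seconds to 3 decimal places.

1.952 s

A = Σ Sᵢαᵢ = 36.4*0.02 + 58.7*0.05 + 2.6*0.04 + 5.2*0.02 + 36.4*0.09 + 4.1*0.31 = 8.418 sabins.
Room volume: 102.06 m³.
RT60 = 0.161 · V / A = 0.161 × 102.06 / 8.418 = 1.952 s.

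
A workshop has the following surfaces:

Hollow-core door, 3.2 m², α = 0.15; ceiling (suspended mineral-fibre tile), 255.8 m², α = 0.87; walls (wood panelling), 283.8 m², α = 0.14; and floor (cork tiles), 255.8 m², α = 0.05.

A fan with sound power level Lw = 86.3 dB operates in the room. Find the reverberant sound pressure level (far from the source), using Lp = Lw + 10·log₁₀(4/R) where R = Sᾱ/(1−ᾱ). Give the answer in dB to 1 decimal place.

66.1 dB

A = 275.548 sabins; S = 798.6 m².
ᾱ = 275.548/798.6 = 0.3450; R = Sᾱ/(1−ᾱ) = 275.548/(1−0.3450) = 420.684 m².
Lp = Lw + 10 log₁₀(4/R) = 86.3 -20.22 = 66.1 dB.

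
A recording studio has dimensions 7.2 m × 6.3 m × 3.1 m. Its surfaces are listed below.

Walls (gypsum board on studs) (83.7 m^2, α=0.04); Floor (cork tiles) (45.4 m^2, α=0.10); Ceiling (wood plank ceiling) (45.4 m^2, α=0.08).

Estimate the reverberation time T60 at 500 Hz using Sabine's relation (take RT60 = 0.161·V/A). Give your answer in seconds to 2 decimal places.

Summing Sᵢαᵢ: 3.348 + 4.540 + 3.632 → A = 11.520 sabins.
Volume V = 7.2 × 6.3 × 3.1 = 140.616 m³.
T = 0.161 V/A = 0.161·140.616/11.520 = 1.97 s.

1.97 s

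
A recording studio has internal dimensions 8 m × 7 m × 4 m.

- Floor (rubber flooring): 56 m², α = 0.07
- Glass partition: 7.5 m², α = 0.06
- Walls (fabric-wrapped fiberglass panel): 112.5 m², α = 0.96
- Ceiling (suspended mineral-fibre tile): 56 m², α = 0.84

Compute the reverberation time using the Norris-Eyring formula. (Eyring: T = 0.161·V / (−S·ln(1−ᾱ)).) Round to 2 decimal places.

0.13 s

Total surface area S = 56 + 7.5 + 112.5 + 56 = 232.0 m².
Σ(Sᵢαᵢ) = 56·0.07 + 7.5·0.06 + 112.5·0.96 + 56·0.84 = 159.410.
Mean coefficient ᾱ = A/S = 0.6871.
Eyring denominator: −S ln(1−ᾱ) = 269.554.
V = 8 × 7 × 4 = 224 m³.
T = 0.161·V/[−S·ln(1−ᾱ)] = 0.161·224/269.554 = 0.13 s.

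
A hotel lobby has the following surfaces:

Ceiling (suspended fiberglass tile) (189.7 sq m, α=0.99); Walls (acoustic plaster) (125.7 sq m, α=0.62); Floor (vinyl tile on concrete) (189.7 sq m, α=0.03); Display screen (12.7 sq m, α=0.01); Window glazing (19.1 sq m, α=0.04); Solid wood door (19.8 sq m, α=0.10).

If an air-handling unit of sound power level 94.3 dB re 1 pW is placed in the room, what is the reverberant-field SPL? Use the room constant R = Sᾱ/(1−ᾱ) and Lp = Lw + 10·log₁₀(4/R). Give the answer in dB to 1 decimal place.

Σ(Sᵢαᵢ) = 189.7×0.99 + 125.7×0.62 + 189.7×0.03 + 12.7×0.01 + 19.1×0.04 + 19.8×0.10 = 274.299; total area S = 556.7 sq m.
ᾱ = 274.299/556.7 = 0.4927; R = Sᾱ/(1−ᾱ) = 274.299/(1−0.4927) = 540.704 sq m.
Lp = Lw + 10 log₁₀(4/R) = 94.3 -21.31 = 73.0 dB.

73.0 dB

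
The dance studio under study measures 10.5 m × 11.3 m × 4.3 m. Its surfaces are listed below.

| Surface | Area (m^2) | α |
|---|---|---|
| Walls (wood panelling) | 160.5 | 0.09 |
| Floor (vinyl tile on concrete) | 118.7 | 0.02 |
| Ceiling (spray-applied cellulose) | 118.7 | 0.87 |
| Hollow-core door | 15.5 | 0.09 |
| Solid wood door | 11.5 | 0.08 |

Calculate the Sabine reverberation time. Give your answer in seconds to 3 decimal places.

0.671 s

Summing Sᵢαᵢ: 14.445 + 2.374 + 103.269 + 1.395 + 0.920 → A = 122.403 sabins.
Volume V = 10.5 × 11.3 × 4.3 = 510.195 m³.
T = 0.161 V/A = 0.161·510.195/122.403 = 0.671 s.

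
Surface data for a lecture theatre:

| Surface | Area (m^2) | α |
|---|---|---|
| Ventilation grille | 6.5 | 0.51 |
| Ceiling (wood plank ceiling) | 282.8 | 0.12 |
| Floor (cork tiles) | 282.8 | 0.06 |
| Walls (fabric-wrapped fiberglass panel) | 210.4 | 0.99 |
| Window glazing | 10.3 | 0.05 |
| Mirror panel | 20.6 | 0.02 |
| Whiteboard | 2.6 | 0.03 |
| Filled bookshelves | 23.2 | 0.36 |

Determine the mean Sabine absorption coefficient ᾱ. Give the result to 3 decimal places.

0.324

S = Σ Sᵢ = 6.5 + 282.8 + 282.8 + 210.4 + 10.3 + 20.6 + 2.6 + 23.2 = 839.2 m^2.
Weighted sum Σ Sα = 271.872.
ᾱ = A/S = 0.324.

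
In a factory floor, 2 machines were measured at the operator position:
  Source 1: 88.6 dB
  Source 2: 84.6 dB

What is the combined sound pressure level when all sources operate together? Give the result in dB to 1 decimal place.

90.1 dB

Σ 10^(Lᵢ/10) = 1.013e+09.
Combined level = 10 log₁₀(1.013e+09) = 90.1 dB.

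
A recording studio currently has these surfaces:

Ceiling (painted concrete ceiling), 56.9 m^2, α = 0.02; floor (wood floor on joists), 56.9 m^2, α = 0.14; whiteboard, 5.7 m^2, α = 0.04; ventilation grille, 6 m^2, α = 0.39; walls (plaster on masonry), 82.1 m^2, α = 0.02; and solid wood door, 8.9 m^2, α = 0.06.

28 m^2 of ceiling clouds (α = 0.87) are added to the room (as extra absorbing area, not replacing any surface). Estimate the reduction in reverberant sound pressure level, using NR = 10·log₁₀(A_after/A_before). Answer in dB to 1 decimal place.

4.4 dB

Total absorption A_before = 56.9·0.02 + 56.9·0.14 + 5.7·0.04 + 6·0.39 + 82.1·0.02 + 8.9·0.06
  = 1.138 + 7.966 + 0.228 + 2.340 + 1.642 + 0.534 = 13.848 m^2 sabins.
Added absorption = 28 × 0.87 = 24.360 sabins.
New total A_after = 38.208 sabins.
NR = 10·log₁₀(38.208/13.848) = 4.4 dB.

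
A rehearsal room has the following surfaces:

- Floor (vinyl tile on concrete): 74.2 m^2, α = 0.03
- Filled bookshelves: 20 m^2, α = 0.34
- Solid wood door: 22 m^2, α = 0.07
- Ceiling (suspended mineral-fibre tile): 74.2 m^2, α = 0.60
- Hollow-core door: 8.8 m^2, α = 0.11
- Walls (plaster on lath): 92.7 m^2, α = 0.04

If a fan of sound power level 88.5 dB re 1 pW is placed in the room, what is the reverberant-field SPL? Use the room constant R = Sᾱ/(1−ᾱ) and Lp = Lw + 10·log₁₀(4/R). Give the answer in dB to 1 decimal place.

75.8 dB

A = 59.762 sabins; S = 291.9 m^2.
ᾱ = 0.2047, so room constant R = A/(1−ᾱ) = 75.144 m^2.
Lp = 88.5 + 10·log₁₀(4/75.144) = 88.5 + (-12.74) = 75.8 dB.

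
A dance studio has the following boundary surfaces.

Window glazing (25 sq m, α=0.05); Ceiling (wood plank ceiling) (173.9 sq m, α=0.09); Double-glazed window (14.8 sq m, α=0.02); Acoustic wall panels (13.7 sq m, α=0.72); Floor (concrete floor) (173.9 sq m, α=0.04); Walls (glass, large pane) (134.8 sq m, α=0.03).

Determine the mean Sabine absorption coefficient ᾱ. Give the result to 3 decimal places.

Total surface area S = 536.1 sq m.
Σ(Sᵢαᵢ) = 25×0.05 + 173.9×0.09 + 14.8×0.02 + 13.7×0.72 + 173.9×0.04 + 134.8×0.03 = 38.061.
ᾱ = A/S = 0.071.

0.071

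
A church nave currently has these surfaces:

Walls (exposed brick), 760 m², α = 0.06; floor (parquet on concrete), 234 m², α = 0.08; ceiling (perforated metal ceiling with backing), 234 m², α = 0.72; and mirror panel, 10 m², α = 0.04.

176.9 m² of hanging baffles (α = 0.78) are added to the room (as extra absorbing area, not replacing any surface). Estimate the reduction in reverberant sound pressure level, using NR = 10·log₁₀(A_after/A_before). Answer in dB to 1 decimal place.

A_before = Σ Sᵢαᵢ = 760·0.06 + 234·0.08 + 234·0.72 + 10·0.04 = 233.200 sabins.
Added absorption = 176.9 × 0.78 = 137.982 sabins.
New total A_after = 371.182 sabins.
NR = 10·log₁₀(371.182/233.200) = 2.0 dB.

2.0 dB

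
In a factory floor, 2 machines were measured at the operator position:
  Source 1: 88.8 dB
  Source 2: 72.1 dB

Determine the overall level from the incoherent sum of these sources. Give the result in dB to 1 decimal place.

88.9 dB

Sum in the linear (power) domain: Σ 10^(Lᵢ/10) = 10^(88.8/10) + 10^(72.1/10) = 7.748e+08.
Back to dB: 10·log₁₀ Σ = 88.9 dB.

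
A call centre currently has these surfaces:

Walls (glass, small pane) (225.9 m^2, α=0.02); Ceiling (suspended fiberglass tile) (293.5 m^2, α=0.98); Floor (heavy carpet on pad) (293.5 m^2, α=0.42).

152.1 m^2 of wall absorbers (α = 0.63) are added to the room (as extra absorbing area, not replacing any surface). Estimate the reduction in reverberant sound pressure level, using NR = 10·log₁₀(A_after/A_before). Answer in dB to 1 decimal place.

0.9 dB

Summing Sᵢαᵢ: 4.518 + 287.630 + 123.270 → A_before = 415.418 sabins.
Added absorption = 152.1 × 0.63 = 95.823 sabins.
A_after = 415.418 + 95.823 = 511.241 sabins.
NR = 10·log₁₀(511.241/415.418) = 0.9 dB.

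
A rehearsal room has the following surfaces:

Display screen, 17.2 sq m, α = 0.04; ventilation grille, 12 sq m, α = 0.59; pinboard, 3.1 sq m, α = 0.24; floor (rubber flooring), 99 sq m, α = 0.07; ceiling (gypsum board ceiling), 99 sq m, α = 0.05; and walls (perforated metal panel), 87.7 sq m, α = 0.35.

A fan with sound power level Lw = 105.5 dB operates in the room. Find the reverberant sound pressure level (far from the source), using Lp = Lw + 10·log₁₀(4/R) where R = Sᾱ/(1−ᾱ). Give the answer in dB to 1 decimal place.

93.7 dB

Σ(Sᵢαᵢ) = 17.2·0.04 + 12·0.59 + 3.1·0.24 + 99·0.07 + 99·0.05 + 87.7·0.35 = 51.087; total area S = 318.0 sq m.
ᾱ = 51.087/318.0 = 0.1607; R = Sᾱ/(1−ᾱ) = 51.087/(1−0.1607) = 60.869 sq m.
Lp = 105.5 + 10·log₁₀(4/60.869) = 105.5 + (-11.82) = 93.7 dB.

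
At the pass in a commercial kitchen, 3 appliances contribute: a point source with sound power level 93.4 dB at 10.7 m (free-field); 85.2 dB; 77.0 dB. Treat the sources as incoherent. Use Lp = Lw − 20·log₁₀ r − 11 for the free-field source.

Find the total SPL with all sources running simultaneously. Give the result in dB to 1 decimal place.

85.8 dB

Source at 10.7 m: Lp = 93.4 − 20·log₁₀(10.7) − 11 = 61.8 dB.
Converting to relative power and adding: 10^(61.8/10) + 10^(85.2/10) + 10^(77.0/10) = 3.828e+08.
L_total = 10·log₁₀(3.828e+08) = 85.8 dB.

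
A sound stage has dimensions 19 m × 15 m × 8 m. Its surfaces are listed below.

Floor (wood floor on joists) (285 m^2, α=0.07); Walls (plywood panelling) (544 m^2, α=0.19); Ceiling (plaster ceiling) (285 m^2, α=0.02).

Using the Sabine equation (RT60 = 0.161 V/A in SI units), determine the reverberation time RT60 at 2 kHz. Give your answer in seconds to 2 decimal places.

Total absorption A = 285×0.07 + 544×0.19 + 285×0.02
  = 19.950 + 103.360 + 5.700 = 129.010 m^2 sabins.
Room volume: 2280 m³.
RT60 = 0.161 · V / A = 0.161 × 2280 / 129.010 = 2.85 s.

2.85 s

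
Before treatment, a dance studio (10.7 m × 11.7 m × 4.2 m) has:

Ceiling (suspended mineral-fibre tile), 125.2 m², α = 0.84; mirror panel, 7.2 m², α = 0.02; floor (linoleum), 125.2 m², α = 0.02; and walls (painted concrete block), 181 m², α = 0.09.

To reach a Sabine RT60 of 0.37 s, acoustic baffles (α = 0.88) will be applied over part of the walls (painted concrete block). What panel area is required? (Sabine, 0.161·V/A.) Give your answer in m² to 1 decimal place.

132.5

Summing Sᵢαᵢ: 105.168 + 0.144 + 2.504 + 16.290 → A₁ = 124.106 sabins.
V = 525.798 m³. Target absorption A₂ = 0.161 × 525.798 / 0.37 = 228.793 sabins.
ΔA needed = 228.793 − 124.106 = 104.687 sabins.
Each m² of panel replacing the walls (painted concrete block) adds (0.88 − 0.09) = 0.79 sabins.
Area = ΔA/Δα = 104.687/0.79 = 132.5 m².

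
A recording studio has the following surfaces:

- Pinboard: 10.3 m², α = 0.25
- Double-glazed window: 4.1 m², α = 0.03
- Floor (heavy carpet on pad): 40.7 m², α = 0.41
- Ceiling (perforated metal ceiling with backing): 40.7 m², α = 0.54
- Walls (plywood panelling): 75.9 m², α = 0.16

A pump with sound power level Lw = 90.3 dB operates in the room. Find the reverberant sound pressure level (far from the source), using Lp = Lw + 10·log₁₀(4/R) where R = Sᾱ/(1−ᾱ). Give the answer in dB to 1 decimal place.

77.4 dB

Σ(Sᵢαᵢ) = 10.3·0.25 + 4.1·0.03 + 40.7·0.41 + 40.7·0.54 + 75.9·0.16 = 53.507; total area S = 171.7 m².
ᾱ = 53.507/171.7 = 0.3116; R = Sᾱ/(1−ᾱ) = 53.507/(1−0.3116) = 77.727 m².
Lp = Lw + 10 log₁₀(4/R) = 90.3 -12.89 = 77.4 dB.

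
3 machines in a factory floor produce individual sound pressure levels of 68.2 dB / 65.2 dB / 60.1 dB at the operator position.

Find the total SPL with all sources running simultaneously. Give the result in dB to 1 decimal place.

Sum in the linear (power) domain: Σ 10^(Lᵢ/10) = 10^(68.2/10) + 10^(65.2/10) + 10^(60.1/10) = 1.094e+07.
L_total = 10·log₁₀(1.094e+07) = 70.4 dB.

70.4 dB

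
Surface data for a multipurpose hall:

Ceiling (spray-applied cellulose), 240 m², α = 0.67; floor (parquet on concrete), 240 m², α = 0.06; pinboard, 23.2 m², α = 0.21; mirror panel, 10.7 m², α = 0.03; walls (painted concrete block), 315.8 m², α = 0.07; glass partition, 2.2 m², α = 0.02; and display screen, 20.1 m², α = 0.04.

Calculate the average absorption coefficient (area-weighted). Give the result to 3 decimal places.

Total surface area S = 852.0 m².
Weighted sum Σ Sα = 203.347.
ᾱ = A/S = 0.239.

0.239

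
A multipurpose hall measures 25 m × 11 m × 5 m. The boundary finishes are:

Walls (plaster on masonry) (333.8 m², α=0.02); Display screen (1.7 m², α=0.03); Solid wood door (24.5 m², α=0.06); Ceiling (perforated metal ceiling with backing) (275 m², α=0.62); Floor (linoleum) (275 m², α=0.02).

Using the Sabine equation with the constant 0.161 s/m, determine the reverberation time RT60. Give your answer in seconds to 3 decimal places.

Total absorption A = 333.8*0.02 + 1.7*0.03 + 24.5*0.06 + 275*0.62 + 275*0.02
  = 6.676 + 0.051 + 1.470 + 170.500 + 5.500 = 184.197 m² sabins.
V = 25·11·5 = 1375 m³.
Sabine: RT60 = 0.161 × 1375 / 184.197 = 1.202 s.

1.202 sec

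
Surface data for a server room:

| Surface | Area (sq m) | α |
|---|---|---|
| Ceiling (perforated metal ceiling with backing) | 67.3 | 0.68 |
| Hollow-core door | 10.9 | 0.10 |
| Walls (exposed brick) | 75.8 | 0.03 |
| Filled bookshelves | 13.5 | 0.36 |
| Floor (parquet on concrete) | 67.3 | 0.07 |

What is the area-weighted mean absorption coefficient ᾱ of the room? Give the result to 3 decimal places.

0.250

Total surface area S = 234.8 sq m.
Weighted sum Σ Sα = 58.699.
ᾱ = A/S = 0.250.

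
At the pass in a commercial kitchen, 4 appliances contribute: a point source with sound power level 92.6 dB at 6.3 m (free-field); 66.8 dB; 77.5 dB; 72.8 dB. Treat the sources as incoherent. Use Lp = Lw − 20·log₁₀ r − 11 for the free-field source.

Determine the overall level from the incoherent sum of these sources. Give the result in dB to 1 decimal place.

79.2 dB

Source at 6.3 m: Lp = 92.6 − 20·log₁₀(6.3) − 11 = 65.6 dB.
Converting to relative power and adding: 10^(65.6/10) + 10^(66.8/10) + 10^(77.5/10) + 10^(72.8/10) = 8.371e+07.
L_total = 10·log₁₀(8.371e+07) = 79.2 dB.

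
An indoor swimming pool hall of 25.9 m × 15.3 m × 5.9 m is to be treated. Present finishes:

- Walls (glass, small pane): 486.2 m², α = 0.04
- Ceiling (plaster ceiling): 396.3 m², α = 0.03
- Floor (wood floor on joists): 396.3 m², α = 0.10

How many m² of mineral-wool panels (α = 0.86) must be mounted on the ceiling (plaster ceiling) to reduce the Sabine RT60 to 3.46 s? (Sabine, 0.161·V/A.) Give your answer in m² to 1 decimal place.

45.6

Total absorption A₁ = 486.2×0.04 + 396.3×0.03 + 396.3×0.10
  = 19.448 + 11.889 + 39.630 = 70.967 m² sabins.
V = 2337.993 m³. Target absorption A₂ = 0.161 × 2337.993 / 3.46 = 108.791 sabins.
ΔA needed = 108.791 − 70.967 = 37.824 sabins.
Each m² of panel replacing the ceiling (plaster ceiling) adds (0.86 − 0.03) = 0.83 sabins.
Area = ΔA/Δα = 37.824/0.83 = 45.6 m².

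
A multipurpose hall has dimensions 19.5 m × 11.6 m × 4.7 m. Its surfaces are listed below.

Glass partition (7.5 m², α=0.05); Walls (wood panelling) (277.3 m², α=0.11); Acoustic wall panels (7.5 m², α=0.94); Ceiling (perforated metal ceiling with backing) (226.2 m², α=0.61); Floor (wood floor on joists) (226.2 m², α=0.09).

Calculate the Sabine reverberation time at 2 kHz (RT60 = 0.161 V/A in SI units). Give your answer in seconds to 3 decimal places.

0.872 s

Summing Sᵢαᵢ: 0.375 + 30.503 + 7.050 + 137.982 + 20.358 → A = 196.268 sabins.
V = 19.5·11.6·4.7 = 1063.14 m³.
Sabine: RT60 = 0.161 × 1063.14 / 196.268 = 0.872 s.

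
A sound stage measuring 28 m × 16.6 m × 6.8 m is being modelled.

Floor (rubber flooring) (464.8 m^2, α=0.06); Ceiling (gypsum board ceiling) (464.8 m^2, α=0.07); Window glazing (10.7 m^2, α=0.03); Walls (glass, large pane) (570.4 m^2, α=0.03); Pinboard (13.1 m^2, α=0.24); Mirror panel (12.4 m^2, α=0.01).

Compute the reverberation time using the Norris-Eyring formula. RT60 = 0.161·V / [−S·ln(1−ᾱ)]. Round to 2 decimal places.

Total surface area S = 464.8 + 464.8 + 10.7 + 570.4 + 13.1 + 12.4 = 1536.2 m^2.
Σ(Sᵢαᵢ) = 464.8×0.06 + 464.8×0.07 + 10.7×0.03 + 570.4×0.03 + 13.1×0.24 + 12.4×0.01 = 81.125.
ᾱ = 81.125 / 1536.2 = 0.0528.
Eyring denominator: −S ln(1−ᾱ) = 83.331.
V = 28 × 16.6 × 6.8 = 3160.64 m³.
RT60 = 0.161 × 3160.64 / 83.331 = 6.11 s.

6.11 seconds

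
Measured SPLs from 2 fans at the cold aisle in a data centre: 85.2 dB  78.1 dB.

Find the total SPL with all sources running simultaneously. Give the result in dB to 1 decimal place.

86.0 dB

Sum in the linear (power) domain: Σ 10^(Lᵢ/10) = 10^(85.2/10) + 10^(78.1/10) = 3.957e+08.
L_total = 10·log₁₀(3.957e+08) = 86.0 dB.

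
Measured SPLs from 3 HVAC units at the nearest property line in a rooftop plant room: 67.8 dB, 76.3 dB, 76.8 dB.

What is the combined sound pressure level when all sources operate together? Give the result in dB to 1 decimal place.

Sum in the linear (power) domain: Σ 10^(Lᵢ/10) = 10^(67.8/10) + 10^(76.3/10) + 10^(76.8/10) = 9.655e+07.
L_total = 10·log₁₀(9.655e+07) = 79.8 dB.

79.8 dB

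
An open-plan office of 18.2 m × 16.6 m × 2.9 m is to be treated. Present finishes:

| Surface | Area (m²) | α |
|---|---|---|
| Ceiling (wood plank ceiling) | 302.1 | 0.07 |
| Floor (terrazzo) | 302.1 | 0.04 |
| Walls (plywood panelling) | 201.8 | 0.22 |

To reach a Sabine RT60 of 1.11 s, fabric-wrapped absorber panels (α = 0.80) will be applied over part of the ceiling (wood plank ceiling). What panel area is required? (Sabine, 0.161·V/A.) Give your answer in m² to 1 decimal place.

67.7

Equivalent absorption area: A₁ = 302.1×0.07 + 302.1×0.04 + 201.8×0.22 = 77.627 m².
V = 876.148 m³. Target absorption A₂ = 0.161 × 876.148 / 1.11 = 127.081 sabins.
Absorption to add: 127.081 − 77.627 = 49.454 sabins.
Net gain per m²: Δα = 0.80 − 0.07 = 0.73.
Area = ΔA/Δα = 49.454/0.73 = 67.7 m².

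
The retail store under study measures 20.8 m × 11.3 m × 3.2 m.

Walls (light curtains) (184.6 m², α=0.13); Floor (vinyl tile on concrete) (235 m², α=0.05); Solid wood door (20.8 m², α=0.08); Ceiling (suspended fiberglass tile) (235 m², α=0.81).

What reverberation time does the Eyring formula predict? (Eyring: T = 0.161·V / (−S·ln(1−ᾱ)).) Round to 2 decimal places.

S = Σ Sᵢ = 675.4 m².
Σ(Sᵢαᵢ) = 184.6·0.13 + 235·0.05 + 20.8·0.08 + 235·0.81 = 227.762.
ᾱ = 227.762 / 675.4 = 0.3372.
−S·ln(1−ᾱ) = −675.4 × ln(1 − 0.3372) = 277.780.
V = 20.8 × 11.3 × 3.2 = 752.128 m³.
T = 0.161·V/[−S·ln(1−ᾱ)] = 0.161·752.128/277.780 = 0.44 s.

0.44 sec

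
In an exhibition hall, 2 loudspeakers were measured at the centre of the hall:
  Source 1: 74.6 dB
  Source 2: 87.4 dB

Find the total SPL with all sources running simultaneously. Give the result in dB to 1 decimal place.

Converting to relative power and adding: 10^(74.6/10) + 10^(87.4/10) = 5.784e+08.
Back to dB: 10·log₁₀ Σ = 87.6 dB.

87.6 dB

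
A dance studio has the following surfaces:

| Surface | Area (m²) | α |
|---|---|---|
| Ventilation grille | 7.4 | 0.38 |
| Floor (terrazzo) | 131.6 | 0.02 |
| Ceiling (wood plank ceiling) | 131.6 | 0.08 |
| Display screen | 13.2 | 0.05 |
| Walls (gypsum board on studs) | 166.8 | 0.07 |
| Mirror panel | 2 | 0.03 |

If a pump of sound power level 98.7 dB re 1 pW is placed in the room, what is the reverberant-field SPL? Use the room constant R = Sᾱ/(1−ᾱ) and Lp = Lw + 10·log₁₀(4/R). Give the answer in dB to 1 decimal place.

Σ(Sᵢαᵢ) = 7.4·0.38 + 131.6·0.02 + 131.6·0.08 + 13.2·0.05 + 166.8·0.07 + 2·0.03 = 28.368; total area S = 452.6 m².
ᾱ = 28.368/452.6 = 0.0627; R = Sᾱ/(1−ᾱ) = 28.368/(1−0.0627) = 30.266 m².
Lp = Lw + 10 log₁₀(4/R) = 98.7 -8.79 = 89.9 dB.

89.9 dB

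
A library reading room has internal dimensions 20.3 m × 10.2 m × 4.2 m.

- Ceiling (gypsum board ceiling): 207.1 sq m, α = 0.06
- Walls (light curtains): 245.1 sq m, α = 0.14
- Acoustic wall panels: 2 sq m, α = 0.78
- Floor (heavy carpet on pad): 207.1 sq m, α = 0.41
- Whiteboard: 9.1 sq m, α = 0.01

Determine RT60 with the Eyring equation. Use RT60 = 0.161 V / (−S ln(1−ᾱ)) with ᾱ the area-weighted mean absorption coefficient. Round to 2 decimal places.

S = Σ Sᵢ = 670.4 sq m.
Absorption A = 207.1·0.06 + 245.1·0.14 + 2·0.78 + 207.1·0.41 + 9.1·0.01 = 133.302 sabins.
ᾱ = 133.302 / 670.4 = 0.1988.
Eyring denominator: −S ln(1−ᾱ) = 148.591.
V = 20.3 × 10.2 × 4.2 = 869.652 m³.
RT60 = 0.161 × 869.652 / 148.591 = 0.94 s.

0.94 s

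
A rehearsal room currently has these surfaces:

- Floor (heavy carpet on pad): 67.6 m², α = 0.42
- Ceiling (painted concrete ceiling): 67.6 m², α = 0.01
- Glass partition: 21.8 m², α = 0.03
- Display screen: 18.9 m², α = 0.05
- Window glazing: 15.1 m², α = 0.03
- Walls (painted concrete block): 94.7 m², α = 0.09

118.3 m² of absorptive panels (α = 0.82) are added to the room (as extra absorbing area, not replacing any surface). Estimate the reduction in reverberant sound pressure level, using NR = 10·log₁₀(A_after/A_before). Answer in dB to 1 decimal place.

Total absorption A_before = 67.6×0.42 + 67.6×0.01 + 21.8×0.03 + 18.9×0.05 + 15.1×0.03 + 94.7×0.09
  = 28.392 + 0.676 + 0.654 + 0.945 + 0.453 + 8.523 = 39.643 m² sabins.
Added absorption = 118.3 × 0.82 = 97.006 sabins.
A_after = 39.643 + 97.006 = 136.649 sabins.
Reduction = 10 log₁₀(A_after/A_before) = 10 log₁₀(3.4470) = 5.4 dB.

5.4 dB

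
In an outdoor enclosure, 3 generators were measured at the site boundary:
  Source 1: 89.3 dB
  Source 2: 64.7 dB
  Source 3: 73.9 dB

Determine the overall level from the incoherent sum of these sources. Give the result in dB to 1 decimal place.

Converting to relative power and adding: 10^(89.3/10) + 10^(64.7/10) + 10^(73.9/10) = 8.786e+08.
Back to dB: 10·log₁₀ Σ = 89.4 dB.

89.4 dB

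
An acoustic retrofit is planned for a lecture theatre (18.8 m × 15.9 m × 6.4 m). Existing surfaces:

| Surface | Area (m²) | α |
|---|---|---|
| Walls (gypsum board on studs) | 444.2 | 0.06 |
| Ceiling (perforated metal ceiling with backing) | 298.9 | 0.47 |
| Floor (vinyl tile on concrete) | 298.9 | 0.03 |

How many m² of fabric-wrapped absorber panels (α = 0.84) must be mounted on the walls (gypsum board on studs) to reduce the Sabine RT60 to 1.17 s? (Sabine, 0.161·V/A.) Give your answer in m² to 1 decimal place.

111.7

Total absorption A₁ = 444.2×0.06 + 298.9×0.47 + 298.9×0.03
  = 26.652 + 140.483 + 8.967 = 176.102 m² sabins.
Required A₂ = 0.161·1913.088/1.17 = 263.254 sabins.
ΔA needed = 263.254 − 176.102 = 87.152 sabins.
Each m² of panel replacing the walls (gypsum board on studs) adds (0.84 − 0.06) = 0.78 sabins.
Panel area = 87.152 / 0.78 = 111.7 m².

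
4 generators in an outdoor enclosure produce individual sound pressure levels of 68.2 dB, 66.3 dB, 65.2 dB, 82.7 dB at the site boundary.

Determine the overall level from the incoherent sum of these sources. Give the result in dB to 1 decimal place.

Sum in the linear (power) domain: Σ 10^(Lᵢ/10) = 10^(68.2/10) + 10^(66.3/10) + 10^(65.2/10) + 10^(82.7/10) = 2.004e+08.
Combined level = 10 log₁₀(2.004e+08) = 83.0 dB.

83.0 dB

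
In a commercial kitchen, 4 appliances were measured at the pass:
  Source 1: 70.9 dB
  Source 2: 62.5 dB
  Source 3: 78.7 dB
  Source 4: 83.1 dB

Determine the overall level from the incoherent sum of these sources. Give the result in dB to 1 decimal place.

84.7 dB

Converting to relative power and adding: 10^(70.9/10) + 10^(62.5/10) + 10^(78.7/10) + 10^(83.1/10) = 2.924e+08.
Back to dB: 10·log₁₀ Σ = 84.7 dB.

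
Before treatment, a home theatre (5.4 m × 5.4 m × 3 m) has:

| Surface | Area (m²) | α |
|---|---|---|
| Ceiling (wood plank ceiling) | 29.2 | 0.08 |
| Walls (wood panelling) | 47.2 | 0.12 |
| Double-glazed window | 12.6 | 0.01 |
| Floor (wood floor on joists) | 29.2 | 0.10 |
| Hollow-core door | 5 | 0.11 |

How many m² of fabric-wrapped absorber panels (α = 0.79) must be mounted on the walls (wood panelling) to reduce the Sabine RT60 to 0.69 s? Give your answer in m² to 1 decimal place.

A₁ = Σ Sᵢαᵢ = 29.2·0.08 + 47.2·0.12 + 12.6·0.01 + 29.2·0.10 + 5·0.11 = 11.596 sabins.
Required A₂ = 0.161·87.48/0.69 = 20.412 sabins.
Absorption to add: 20.412 − 11.596 = 8.816 sabins.
Each m² of panel replacing the walls (wood panelling) adds (0.79 − 0.12) = 0.67 sabins.
Panel area = 8.816 / 0.67 = 13.2 m².

13.2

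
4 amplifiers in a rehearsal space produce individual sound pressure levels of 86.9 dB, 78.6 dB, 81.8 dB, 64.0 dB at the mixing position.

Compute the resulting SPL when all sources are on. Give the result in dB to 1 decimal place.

88.5 dB

Converting to relative power and adding: 10^(86.9/10) + 10^(78.6/10) + 10^(81.8/10) + 10^(64.0/10) = 7.161e+08.
Combined level = 10 log₁₀(7.161e+08) = 88.5 dB.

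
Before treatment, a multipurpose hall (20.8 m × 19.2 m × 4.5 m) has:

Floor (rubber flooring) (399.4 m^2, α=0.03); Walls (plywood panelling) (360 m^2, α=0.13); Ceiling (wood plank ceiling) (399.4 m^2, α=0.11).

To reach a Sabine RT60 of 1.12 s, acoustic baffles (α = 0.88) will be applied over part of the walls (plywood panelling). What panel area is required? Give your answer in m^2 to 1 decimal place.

Total absorption A₁ = 399.4·0.03 + 360·0.13 + 399.4·0.11
  = 11.982 + 46.800 + 43.934 = 102.716 m^2 sabins.
V = 1797.12 m³. Target absorption A₂ = 0.161 × 1797.12 / 1.12 = 258.336 sabins.
Absorption to add: 258.336 − 102.716 = 155.620 sabins.
Net gain per m^2: Δα = 0.88 − 0.13 = 0.75.
Panel area = 155.620 / 0.75 = 207.5 m^2.

207.5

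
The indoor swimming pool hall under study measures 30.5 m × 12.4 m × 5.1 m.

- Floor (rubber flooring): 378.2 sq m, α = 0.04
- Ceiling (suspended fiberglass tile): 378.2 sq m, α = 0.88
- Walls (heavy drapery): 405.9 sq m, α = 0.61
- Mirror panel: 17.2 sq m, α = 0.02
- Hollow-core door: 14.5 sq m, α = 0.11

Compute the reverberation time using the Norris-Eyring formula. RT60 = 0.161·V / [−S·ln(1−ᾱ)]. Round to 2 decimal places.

S = Σ Sᵢ = 1194.0 sq m.
Σ(Sᵢαᵢ) = 378.2×0.04 + 378.2×0.88 + 405.9×0.61 + 17.2×0.02 + 14.5×0.11 = 597.482.
ᾱ = 597.482 / 1194.0 = 0.5004.
−S·ln(1−ᾱ) = −1194.0 × ln(1 − 0.5004) = 828.573.
V = 30.5 × 12.4 × 5.1 = 1928.82 m³.
T = 0.161·V/[−S·ln(1−ᾱ)] = 0.161·1928.82/828.573 = 0.37 s.

0.37 s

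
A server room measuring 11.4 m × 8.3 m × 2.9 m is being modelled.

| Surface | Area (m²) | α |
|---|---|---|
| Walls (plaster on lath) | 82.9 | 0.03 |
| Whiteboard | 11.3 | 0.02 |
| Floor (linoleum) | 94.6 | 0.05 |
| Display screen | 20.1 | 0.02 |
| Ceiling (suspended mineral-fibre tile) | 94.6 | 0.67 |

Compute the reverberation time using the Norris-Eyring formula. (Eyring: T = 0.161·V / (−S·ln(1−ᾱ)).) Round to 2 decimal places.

0.54 s

Total surface area S = 82.9 + 11.3 + 94.6 + 20.1 + 94.6 = 303.5 m².
Absorption A = 82.9×0.03 + 11.3×0.02 + 94.6×0.05 + 20.1×0.02 + 94.6×0.67 = 71.227 sabins.
ᾱ = 71.227 / 303.5 = 0.2347.
−S·ln(1−ᾱ) = −303.5 × ln(1 − 0.2347) = 81.182.
V = 11.4 × 8.3 × 2.9 = 274.398 m³.
RT60 = 0.161 × 274.398 / 81.182 = 0.54 s.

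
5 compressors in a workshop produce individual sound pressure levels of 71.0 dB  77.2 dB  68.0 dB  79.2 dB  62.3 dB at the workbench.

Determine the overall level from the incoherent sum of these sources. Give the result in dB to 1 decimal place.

81.9 dB

Σ 10^(Lᵢ/10) = 1.563e+08.
Back to dB: 10·log₁₀ Σ = 81.9 dB.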